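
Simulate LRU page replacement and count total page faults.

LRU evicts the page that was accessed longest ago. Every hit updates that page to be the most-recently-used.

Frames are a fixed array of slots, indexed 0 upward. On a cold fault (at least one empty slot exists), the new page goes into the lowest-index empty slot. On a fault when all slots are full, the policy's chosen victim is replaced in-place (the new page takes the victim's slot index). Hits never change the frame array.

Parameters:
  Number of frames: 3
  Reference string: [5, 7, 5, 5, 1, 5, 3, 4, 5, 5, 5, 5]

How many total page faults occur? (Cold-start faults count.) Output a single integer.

Answer: 5

Derivation:
Step 0: ref 5 → FAULT, frames=[5,-,-]
Step 1: ref 7 → FAULT, frames=[5,7,-]
Step 2: ref 5 → HIT, frames=[5,7,-]
Step 3: ref 5 → HIT, frames=[5,7,-]
Step 4: ref 1 → FAULT, frames=[5,7,1]
Step 5: ref 5 → HIT, frames=[5,7,1]
Step 6: ref 3 → FAULT (evict 7), frames=[5,3,1]
Step 7: ref 4 → FAULT (evict 1), frames=[5,3,4]
Step 8: ref 5 → HIT, frames=[5,3,4]
Step 9: ref 5 → HIT, frames=[5,3,4]
Step 10: ref 5 → HIT, frames=[5,3,4]
Step 11: ref 5 → HIT, frames=[5,3,4]
Total faults: 5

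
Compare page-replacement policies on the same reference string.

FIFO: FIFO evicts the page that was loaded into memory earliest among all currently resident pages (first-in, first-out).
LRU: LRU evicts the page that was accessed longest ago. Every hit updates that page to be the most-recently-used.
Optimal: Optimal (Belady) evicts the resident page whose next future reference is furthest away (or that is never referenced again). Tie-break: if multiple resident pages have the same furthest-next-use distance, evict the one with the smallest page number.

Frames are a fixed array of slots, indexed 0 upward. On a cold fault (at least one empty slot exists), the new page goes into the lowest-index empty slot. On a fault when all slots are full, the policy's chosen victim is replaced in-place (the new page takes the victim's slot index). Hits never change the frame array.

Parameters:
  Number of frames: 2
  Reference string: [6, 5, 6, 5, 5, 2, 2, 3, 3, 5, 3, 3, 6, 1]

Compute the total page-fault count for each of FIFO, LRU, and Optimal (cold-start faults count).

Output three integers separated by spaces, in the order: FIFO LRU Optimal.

Answer: 7 7 6

Derivation:
--- FIFO ---
  step 0: ref 6 -> FAULT, frames=[6,-] (faults so far: 1)
  step 1: ref 5 -> FAULT, frames=[6,5] (faults so far: 2)
  step 2: ref 6 -> HIT, frames=[6,5] (faults so far: 2)
  step 3: ref 5 -> HIT, frames=[6,5] (faults so far: 2)
  step 4: ref 5 -> HIT, frames=[6,5] (faults so far: 2)
  step 5: ref 2 -> FAULT, evict 6, frames=[2,5] (faults so far: 3)
  step 6: ref 2 -> HIT, frames=[2,5] (faults so far: 3)
  step 7: ref 3 -> FAULT, evict 5, frames=[2,3] (faults so far: 4)
  step 8: ref 3 -> HIT, frames=[2,3] (faults so far: 4)
  step 9: ref 5 -> FAULT, evict 2, frames=[5,3] (faults so far: 5)
  step 10: ref 3 -> HIT, frames=[5,3] (faults so far: 5)
  step 11: ref 3 -> HIT, frames=[5,3] (faults so far: 5)
  step 12: ref 6 -> FAULT, evict 3, frames=[5,6] (faults so far: 6)
  step 13: ref 1 -> FAULT, evict 5, frames=[1,6] (faults so far: 7)
  FIFO total faults: 7
--- LRU ---
  step 0: ref 6 -> FAULT, frames=[6,-] (faults so far: 1)
  step 1: ref 5 -> FAULT, frames=[6,5] (faults so far: 2)
  step 2: ref 6 -> HIT, frames=[6,5] (faults so far: 2)
  step 3: ref 5 -> HIT, frames=[6,5] (faults so far: 2)
  step 4: ref 5 -> HIT, frames=[6,5] (faults so far: 2)
  step 5: ref 2 -> FAULT, evict 6, frames=[2,5] (faults so far: 3)
  step 6: ref 2 -> HIT, frames=[2,5] (faults so far: 3)
  step 7: ref 3 -> FAULT, evict 5, frames=[2,3] (faults so far: 4)
  step 8: ref 3 -> HIT, frames=[2,3] (faults so far: 4)
  step 9: ref 5 -> FAULT, evict 2, frames=[5,3] (faults so far: 5)
  step 10: ref 3 -> HIT, frames=[5,3] (faults so far: 5)
  step 11: ref 3 -> HIT, frames=[5,3] (faults so far: 5)
  step 12: ref 6 -> FAULT, evict 5, frames=[6,3] (faults so far: 6)
  step 13: ref 1 -> FAULT, evict 3, frames=[6,1] (faults so far: 7)
  LRU total faults: 7
--- Optimal ---
  step 0: ref 6 -> FAULT, frames=[6,-] (faults so far: 1)
  step 1: ref 5 -> FAULT, frames=[6,5] (faults so far: 2)
  step 2: ref 6 -> HIT, frames=[6,5] (faults so far: 2)
  step 3: ref 5 -> HIT, frames=[6,5] (faults so far: 2)
  step 4: ref 5 -> HIT, frames=[6,5] (faults so far: 2)
  step 5: ref 2 -> FAULT, evict 6, frames=[2,5] (faults so far: 3)
  step 6: ref 2 -> HIT, frames=[2,5] (faults so far: 3)
  step 7: ref 3 -> FAULT, evict 2, frames=[3,5] (faults so far: 4)
  step 8: ref 3 -> HIT, frames=[3,5] (faults so far: 4)
  step 9: ref 5 -> HIT, frames=[3,5] (faults so far: 4)
  step 10: ref 3 -> HIT, frames=[3,5] (faults so far: 4)
  step 11: ref 3 -> HIT, frames=[3,5] (faults so far: 4)
  step 12: ref 6 -> FAULT, evict 3, frames=[6,5] (faults so far: 5)
  step 13: ref 1 -> FAULT, evict 5, frames=[6,1] (faults so far: 6)
  Optimal total faults: 6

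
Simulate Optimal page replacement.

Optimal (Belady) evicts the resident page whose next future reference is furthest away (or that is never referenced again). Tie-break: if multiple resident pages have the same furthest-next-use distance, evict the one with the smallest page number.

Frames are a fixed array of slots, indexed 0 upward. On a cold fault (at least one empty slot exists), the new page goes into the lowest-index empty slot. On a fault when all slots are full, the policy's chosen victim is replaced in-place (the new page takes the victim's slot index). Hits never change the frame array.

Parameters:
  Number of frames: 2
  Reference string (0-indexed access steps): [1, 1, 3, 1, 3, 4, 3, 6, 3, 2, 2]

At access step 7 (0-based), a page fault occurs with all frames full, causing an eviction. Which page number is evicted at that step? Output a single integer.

Answer: 4

Derivation:
Step 0: ref 1 -> FAULT, frames=[1,-]
Step 1: ref 1 -> HIT, frames=[1,-]
Step 2: ref 3 -> FAULT, frames=[1,3]
Step 3: ref 1 -> HIT, frames=[1,3]
Step 4: ref 3 -> HIT, frames=[1,3]
Step 5: ref 4 -> FAULT, evict 1, frames=[4,3]
Step 6: ref 3 -> HIT, frames=[4,3]
Step 7: ref 6 -> FAULT, evict 4, frames=[6,3]
At step 7: evicted page 4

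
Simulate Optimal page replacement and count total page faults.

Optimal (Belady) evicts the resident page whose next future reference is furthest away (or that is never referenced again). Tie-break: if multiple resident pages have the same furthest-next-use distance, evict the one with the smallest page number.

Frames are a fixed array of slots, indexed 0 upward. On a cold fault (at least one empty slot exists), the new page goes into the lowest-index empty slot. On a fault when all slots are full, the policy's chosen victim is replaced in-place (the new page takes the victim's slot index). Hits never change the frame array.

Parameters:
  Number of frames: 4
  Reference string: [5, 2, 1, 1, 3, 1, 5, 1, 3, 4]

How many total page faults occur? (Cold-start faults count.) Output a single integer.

Step 0: ref 5 → FAULT, frames=[5,-,-,-]
Step 1: ref 2 → FAULT, frames=[5,2,-,-]
Step 2: ref 1 → FAULT, frames=[5,2,1,-]
Step 3: ref 1 → HIT, frames=[5,2,1,-]
Step 4: ref 3 → FAULT, frames=[5,2,1,3]
Step 5: ref 1 → HIT, frames=[5,2,1,3]
Step 6: ref 5 → HIT, frames=[5,2,1,3]
Step 7: ref 1 → HIT, frames=[5,2,1,3]
Step 8: ref 3 → HIT, frames=[5,2,1,3]
Step 9: ref 4 → FAULT (evict 1), frames=[5,2,4,3]
Total faults: 5

Answer: 5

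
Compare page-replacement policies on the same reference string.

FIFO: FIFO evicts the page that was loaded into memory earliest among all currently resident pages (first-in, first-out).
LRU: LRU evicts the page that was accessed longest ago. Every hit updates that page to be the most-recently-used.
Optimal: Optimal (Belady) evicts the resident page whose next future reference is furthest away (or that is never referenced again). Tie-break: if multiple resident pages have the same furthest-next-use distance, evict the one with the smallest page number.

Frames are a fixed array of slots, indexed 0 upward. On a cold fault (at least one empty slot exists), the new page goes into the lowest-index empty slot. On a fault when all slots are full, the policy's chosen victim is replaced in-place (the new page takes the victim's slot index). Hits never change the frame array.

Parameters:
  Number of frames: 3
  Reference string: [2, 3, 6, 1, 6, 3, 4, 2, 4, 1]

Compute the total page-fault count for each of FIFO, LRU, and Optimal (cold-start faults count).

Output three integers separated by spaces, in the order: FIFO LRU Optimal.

Answer: 6 7 6

Derivation:
--- FIFO ---
  step 0: ref 2 -> FAULT, frames=[2,-,-] (faults so far: 1)
  step 1: ref 3 -> FAULT, frames=[2,3,-] (faults so far: 2)
  step 2: ref 6 -> FAULT, frames=[2,3,6] (faults so far: 3)
  step 3: ref 1 -> FAULT, evict 2, frames=[1,3,6] (faults so far: 4)
  step 4: ref 6 -> HIT, frames=[1,3,6] (faults so far: 4)
  step 5: ref 3 -> HIT, frames=[1,3,6] (faults so far: 4)
  step 6: ref 4 -> FAULT, evict 3, frames=[1,4,6] (faults so far: 5)
  step 7: ref 2 -> FAULT, evict 6, frames=[1,4,2] (faults so far: 6)
  step 8: ref 4 -> HIT, frames=[1,4,2] (faults so far: 6)
  step 9: ref 1 -> HIT, frames=[1,4,2] (faults so far: 6)
  FIFO total faults: 6
--- LRU ---
  step 0: ref 2 -> FAULT, frames=[2,-,-] (faults so far: 1)
  step 1: ref 3 -> FAULT, frames=[2,3,-] (faults so far: 2)
  step 2: ref 6 -> FAULT, frames=[2,3,6] (faults so far: 3)
  step 3: ref 1 -> FAULT, evict 2, frames=[1,3,6] (faults so far: 4)
  step 4: ref 6 -> HIT, frames=[1,3,6] (faults so far: 4)
  step 5: ref 3 -> HIT, frames=[1,3,6] (faults so far: 4)
  step 6: ref 4 -> FAULT, evict 1, frames=[4,3,6] (faults so far: 5)
  step 7: ref 2 -> FAULT, evict 6, frames=[4,3,2] (faults so far: 6)
  step 8: ref 4 -> HIT, frames=[4,3,2] (faults so far: 6)
  step 9: ref 1 -> FAULT, evict 3, frames=[4,1,2] (faults so far: 7)
  LRU total faults: 7
--- Optimal ---
  step 0: ref 2 -> FAULT, frames=[2,-,-] (faults so far: 1)
  step 1: ref 3 -> FAULT, frames=[2,3,-] (faults so far: 2)
  step 2: ref 6 -> FAULT, frames=[2,3,6] (faults so far: 3)
  step 3: ref 1 -> FAULT, evict 2, frames=[1,3,6] (faults so far: 4)
  step 4: ref 6 -> HIT, frames=[1,3,6] (faults so far: 4)
  step 5: ref 3 -> HIT, frames=[1,3,6] (faults so far: 4)
  step 6: ref 4 -> FAULT, evict 3, frames=[1,4,6] (faults so far: 5)
  step 7: ref 2 -> FAULT, evict 6, frames=[1,4,2] (faults so far: 6)
  step 8: ref 4 -> HIT, frames=[1,4,2] (faults so far: 6)
  step 9: ref 1 -> HIT, frames=[1,4,2] (faults so far: 6)
  Optimal total faults: 6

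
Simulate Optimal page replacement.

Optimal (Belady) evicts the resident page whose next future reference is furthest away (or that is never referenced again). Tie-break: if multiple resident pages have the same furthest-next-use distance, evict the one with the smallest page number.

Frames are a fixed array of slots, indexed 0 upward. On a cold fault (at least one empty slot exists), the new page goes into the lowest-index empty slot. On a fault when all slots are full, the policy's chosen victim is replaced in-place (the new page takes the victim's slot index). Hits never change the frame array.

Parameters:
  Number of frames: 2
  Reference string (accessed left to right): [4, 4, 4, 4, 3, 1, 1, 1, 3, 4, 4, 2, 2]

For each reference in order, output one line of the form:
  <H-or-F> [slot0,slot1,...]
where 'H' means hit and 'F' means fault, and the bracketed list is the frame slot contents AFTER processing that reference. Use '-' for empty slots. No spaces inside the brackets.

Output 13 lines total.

F [4,-]
H [4,-]
H [4,-]
H [4,-]
F [4,3]
F [1,3]
H [1,3]
H [1,3]
H [1,3]
F [4,3]
H [4,3]
F [4,2]
H [4,2]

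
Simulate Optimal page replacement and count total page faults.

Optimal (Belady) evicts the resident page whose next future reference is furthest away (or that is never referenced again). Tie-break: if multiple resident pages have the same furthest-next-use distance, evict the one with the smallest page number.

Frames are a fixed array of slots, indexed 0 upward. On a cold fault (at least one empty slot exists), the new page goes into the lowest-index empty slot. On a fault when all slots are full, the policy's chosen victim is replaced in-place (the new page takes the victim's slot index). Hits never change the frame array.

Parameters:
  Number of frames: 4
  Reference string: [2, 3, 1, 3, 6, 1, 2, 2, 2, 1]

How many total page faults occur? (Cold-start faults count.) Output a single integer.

Answer: 4

Derivation:
Step 0: ref 2 → FAULT, frames=[2,-,-,-]
Step 1: ref 3 → FAULT, frames=[2,3,-,-]
Step 2: ref 1 → FAULT, frames=[2,3,1,-]
Step 3: ref 3 → HIT, frames=[2,3,1,-]
Step 4: ref 6 → FAULT, frames=[2,3,1,6]
Step 5: ref 1 → HIT, frames=[2,3,1,6]
Step 6: ref 2 → HIT, frames=[2,3,1,6]
Step 7: ref 2 → HIT, frames=[2,3,1,6]
Step 8: ref 2 → HIT, frames=[2,3,1,6]
Step 9: ref 1 → HIT, frames=[2,3,1,6]
Total faults: 4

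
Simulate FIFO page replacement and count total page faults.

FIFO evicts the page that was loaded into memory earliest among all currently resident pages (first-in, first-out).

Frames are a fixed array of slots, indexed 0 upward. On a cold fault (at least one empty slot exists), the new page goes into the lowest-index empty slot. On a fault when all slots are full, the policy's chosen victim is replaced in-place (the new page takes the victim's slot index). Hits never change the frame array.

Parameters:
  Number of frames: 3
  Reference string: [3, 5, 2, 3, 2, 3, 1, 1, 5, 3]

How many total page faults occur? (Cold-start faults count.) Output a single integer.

Answer: 5

Derivation:
Step 0: ref 3 → FAULT, frames=[3,-,-]
Step 1: ref 5 → FAULT, frames=[3,5,-]
Step 2: ref 2 → FAULT, frames=[3,5,2]
Step 3: ref 3 → HIT, frames=[3,5,2]
Step 4: ref 2 → HIT, frames=[3,5,2]
Step 5: ref 3 → HIT, frames=[3,5,2]
Step 6: ref 1 → FAULT (evict 3), frames=[1,5,2]
Step 7: ref 1 → HIT, frames=[1,5,2]
Step 8: ref 5 → HIT, frames=[1,5,2]
Step 9: ref 3 → FAULT (evict 5), frames=[1,3,2]
Total faults: 5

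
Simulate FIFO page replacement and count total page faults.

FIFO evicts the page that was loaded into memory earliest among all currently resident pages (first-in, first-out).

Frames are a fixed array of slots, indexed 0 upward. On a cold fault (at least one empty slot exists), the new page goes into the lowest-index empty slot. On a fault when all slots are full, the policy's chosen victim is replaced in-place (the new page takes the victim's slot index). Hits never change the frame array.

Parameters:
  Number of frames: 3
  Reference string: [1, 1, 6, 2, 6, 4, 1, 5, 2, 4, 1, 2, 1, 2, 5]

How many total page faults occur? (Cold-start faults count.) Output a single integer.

Step 0: ref 1 → FAULT, frames=[1,-,-]
Step 1: ref 1 → HIT, frames=[1,-,-]
Step 2: ref 6 → FAULT, frames=[1,6,-]
Step 3: ref 2 → FAULT, frames=[1,6,2]
Step 4: ref 6 → HIT, frames=[1,6,2]
Step 5: ref 4 → FAULT (evict 1), frames=[4,6,2]
Step 6: ref 1 → FAULT (evict 6), frames=[4,1,2]
Step 7: ref 5 → FAULT (evict 2), frames=[4,1,5]
Step 8: ref 2 → FAULT (evict 4), frames=[2,1,5]
Step 9: ref 4 → FAULT (evict 1), frames=[2,4,5]
Step 10: ref 1 → FAULT (evict 5), frames=[2,4,1]
Step 11: ref 2 → HIT, frames=[2,4,1]
Step 12: ref 1 → HIT, frames=[2,4,1]
Step 13: ref 2 → HIT, frames=[2,4,1]
Step 14: ref 5 → FAULT (evict 2), frames=[5,4,1]
Total faults: 10

Answer: 10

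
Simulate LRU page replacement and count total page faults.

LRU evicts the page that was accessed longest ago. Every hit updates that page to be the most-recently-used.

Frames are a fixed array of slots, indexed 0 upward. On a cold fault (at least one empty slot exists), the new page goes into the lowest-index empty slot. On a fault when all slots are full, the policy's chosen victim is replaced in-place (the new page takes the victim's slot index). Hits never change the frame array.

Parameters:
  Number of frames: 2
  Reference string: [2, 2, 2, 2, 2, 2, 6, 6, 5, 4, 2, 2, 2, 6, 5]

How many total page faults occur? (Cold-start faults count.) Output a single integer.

Answer: 7

Derivation:
Step 0: ref 2 → FAULT, frames=[2,-]
Step 1: ref 2 → HIT, frames=[2,-]
Step 2: ref 2 → HIT, frames=[2,-]
Step 3: ref 2 → HIT, frames=[2,-]
Step 4: ref 2 → HIT, frames=[2,-]
Step 5: ref 2 → HIT, frames=[2,-]
Step 6: ref 6 → FAULT, frames=[2,6]
Step 7: ref 6 → HIT, frames=[2,6]
Step 8: ref 5 → FAULT (evict 2), frames=[5,6]
Step 9: ref 4 → FAULT (evict 6), frames=[5,4]
Step 10: ref 2 → FAULT (evict 5), frames=[2,4]
Step 11: ref 2 → HIT, frames=[2,4]
Step 12: ref 2 → HIT, frames=[2,4]
Step 13: ref 6 → FAULT (evict 4), frames=[2,6]
Step 14: ref 5 → FAULT (evict 2), frames=[5,6]
Total faults: 7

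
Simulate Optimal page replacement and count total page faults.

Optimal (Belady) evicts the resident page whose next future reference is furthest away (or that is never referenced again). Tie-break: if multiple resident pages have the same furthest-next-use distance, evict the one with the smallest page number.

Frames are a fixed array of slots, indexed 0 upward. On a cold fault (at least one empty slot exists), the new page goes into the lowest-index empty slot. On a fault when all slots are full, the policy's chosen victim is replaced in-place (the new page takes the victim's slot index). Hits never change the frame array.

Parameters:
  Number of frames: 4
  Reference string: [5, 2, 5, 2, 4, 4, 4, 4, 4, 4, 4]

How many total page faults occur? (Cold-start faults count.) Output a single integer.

Step 0: ref 5 → FAULT, frames=[5,-,-,-]
Step 1: ref 2 → FAULT, frames=[5,2,-,-]
Step 2: ref 5 → HIT, frames=[5,2,-,-]
Step 3: ref 2 → HIT, frames=[5,2,-,-]
Step 4: ref 4 → FAULT, frames=[5,2,4,-]
Step 5: ref 4 → HIT, frames=[5,2,4,-]
Step 6: ref 4 → HIT, frames=[5,2,4,-]
Step 7: ref 4 → HIT, frames=[5,2,4,-]
Step 8: ref 4 → HIT, frames=[5,2,4,-]
Step 9: ref 4 → HIT, frames=[5,2,4,-]
Step 10: ref 4 → HIT, frames=[5,2,4,-]
Total faults: 3

Answer: 3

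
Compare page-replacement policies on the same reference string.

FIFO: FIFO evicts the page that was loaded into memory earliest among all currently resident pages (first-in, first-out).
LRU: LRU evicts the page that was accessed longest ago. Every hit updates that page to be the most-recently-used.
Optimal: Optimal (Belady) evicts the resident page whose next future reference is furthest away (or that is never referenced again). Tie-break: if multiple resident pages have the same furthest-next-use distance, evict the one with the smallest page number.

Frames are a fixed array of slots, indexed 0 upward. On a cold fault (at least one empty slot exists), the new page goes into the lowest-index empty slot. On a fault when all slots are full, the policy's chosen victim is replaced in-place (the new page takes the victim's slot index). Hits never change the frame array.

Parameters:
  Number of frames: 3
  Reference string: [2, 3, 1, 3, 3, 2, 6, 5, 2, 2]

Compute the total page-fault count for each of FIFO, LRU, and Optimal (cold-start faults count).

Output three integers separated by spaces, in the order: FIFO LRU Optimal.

Answer: 6 5 5

Derivation:
--- FIFO ---
  step 0: ref 2 -> FAULT, frames=[2,-,-] (faults so far: 1)
  step 1: ref 3 -> FAULT, frames=[2,3,-] (faults so far: 2)
  step 2: ref 1 -> FAULT, frames=[2,3,1] (faults so far: 3)
  step 3: ref 3 -> HIT, frames=[2,3,1] (faults so far: 3)
  step 4: ref 3 -> HIT, frames=[2,3,1] (faults so far: 3)
  step 5: ref 2 -> HIT, frames=[2,3,1] (faults so far: 3)
  step 6: ref 6 -> FAULT, evict 2, frames=[6,3,1] (faults so far: 4)
  step 7: ref 5 -> FAULT, evict 3, frames=[6,5,1] (faults so far: 5)
  step 8: ref 2 -> FAULT, evict 1, frames=[6,5,2] (faults so far: 6)
  step 9: ref 2 -> HIT, frames=[6,5,2] (faults so far: 6)
  FIFO total faults: 6
--- LRU ---
  step 0: ref 2 -> FAULT, frames=[2,-,-] (faults so far: 1)
  step 1: ref 3 -> FAULT, frames=[2,3,-] (faults so far: 2)
  step 2: ref 1 -> FAULT, frames=[2,3,1] (faults so far: 3)
  step 3: ref 3 -> HIT, frames=[2,3,1] (faults so far: 3)
  step 4: ref 3 -> HIT, frames=[2,3,1] (faults so far: 3)
  step 5: ref 2 -> HIT, frames=[2,3,1] (faults so far: 3)
  step 6: ref 6 -> FAULT, evict 1, frames=[2,3,6] (faults so far: 4)
  step 7: ref 5 -> FAULT, evict 3, frames=[2,5,6] (faults so far: 5)
  step 8: ref 2 -> HIT, frames=[2,5,6] (faults so far: 5)
  step 9: ref 2 -> HIT, frames=[2,5,6] (faults so far: 5)
  LRU total faults: 5
--- Optimal ---
  step 0: ref 2 -> FAULT, frames=[2,-,-] (faults so far: 1)
  step 1: ref 3 -> FAULT, frames=[2,3,-] (faults so far: 2)
  step 2: ref 1 -> FAULT, frames=[2,3,1] (faults so far: 3)
  step 3: ref 3 -> HIT, frames=[2,3,1] (faults so far: 3)
  step 4: ref 3 -> HIT, frames=[2,3,1] (faults so far: 3)
  step 5: ref 2 -> HIT, frames=[2,3,1] (faults so far: 3)
  step 6: ref 6 -> FAULT, evict 1, frames=[2,3,6] (faults so far: 4)
  step 7: ref 5 -> FAULT, evict 3, frames=[2,5,6] (faults so far: 5)
  step 8: ref 2 -> HIT, frames=[2,5,6] (faults so far: 5)
  step 9: ref 2 -> HIT, frames=[2,5,6] (faults so far: 5)
  Optimal total faults: 5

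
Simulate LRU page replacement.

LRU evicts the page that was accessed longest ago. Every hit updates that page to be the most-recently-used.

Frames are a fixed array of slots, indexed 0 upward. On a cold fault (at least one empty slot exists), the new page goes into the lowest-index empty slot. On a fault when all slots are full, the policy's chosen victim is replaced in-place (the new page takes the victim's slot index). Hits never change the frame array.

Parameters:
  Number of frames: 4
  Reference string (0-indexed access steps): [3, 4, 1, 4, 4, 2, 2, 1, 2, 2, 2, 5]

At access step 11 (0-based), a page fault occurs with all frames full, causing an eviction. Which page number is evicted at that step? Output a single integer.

Answer: 3

Derivation:
Step 0: ref 3 -> FAULT, frames=[3,-,-,-]
Step 1: ref 4 -> FAULT, frames=[3,4,-,-]
Step 2: ref 1 -> FAULT, frames=[3,4,1,-]
Step 3: ref 4 -> HIT, frames=[3,4,1,-]
Step 4: ref 4 -> HIT, frames=[3,4,1,-]
Step 5: ref 2 -> FAULT, frames=[3,4,1,2]
Step 6: ref 2 -> HIT, frames=[3,4,1,2]
Step 7: ref 1 -> HIT, frames=[3,4,1,2]
Step 8: ref 2 -> HIT, frames=[3,4,1,2]
Step 9: ref 2 -> HIT, frames=[3,4,1,2]
Step 10: ref 2 -> HIT, frames=[3,4,1,2]
Step 11: ref 5 -> FAULT, evict 3, frames=[5,4,1,2]
At step 11: evicted page 3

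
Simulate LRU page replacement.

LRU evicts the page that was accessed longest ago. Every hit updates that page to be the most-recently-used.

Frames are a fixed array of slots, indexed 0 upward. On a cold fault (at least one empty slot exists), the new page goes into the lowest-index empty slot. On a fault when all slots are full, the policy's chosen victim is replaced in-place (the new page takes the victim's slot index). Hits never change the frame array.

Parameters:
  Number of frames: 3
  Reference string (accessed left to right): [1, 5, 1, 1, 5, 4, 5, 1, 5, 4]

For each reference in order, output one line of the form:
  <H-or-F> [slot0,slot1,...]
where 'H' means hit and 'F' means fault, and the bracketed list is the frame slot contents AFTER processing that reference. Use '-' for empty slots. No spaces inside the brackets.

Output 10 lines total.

F [1,-,-]
F [1,5,-]
H [1,5,-]
H [1,5,-]
H [1,5,-]
F [1,5,4]
H [1,5,4]
H [1,5,4]
H [1,5,4]
H [1,5,4]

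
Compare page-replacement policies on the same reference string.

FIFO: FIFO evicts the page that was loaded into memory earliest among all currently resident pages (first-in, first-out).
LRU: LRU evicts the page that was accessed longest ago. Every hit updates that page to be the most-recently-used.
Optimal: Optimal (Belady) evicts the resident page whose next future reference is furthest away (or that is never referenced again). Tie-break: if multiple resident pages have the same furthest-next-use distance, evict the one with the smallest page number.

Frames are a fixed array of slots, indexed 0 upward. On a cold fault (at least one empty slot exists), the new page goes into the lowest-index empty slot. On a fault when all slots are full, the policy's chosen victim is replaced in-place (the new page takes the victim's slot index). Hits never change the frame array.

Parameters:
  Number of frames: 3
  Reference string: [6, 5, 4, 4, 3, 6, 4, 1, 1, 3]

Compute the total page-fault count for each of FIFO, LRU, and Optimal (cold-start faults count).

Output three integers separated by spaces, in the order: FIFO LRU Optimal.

--- FIFO ---
  step 0: ref 6 -> FAULT, frames=[6,-,-] (faults so far: 1)
  step 1: ref 5 -> FAULT, frames=[6,5,-] (faults so far: 2)
  step 2: ref 4 -> FAULT, frames=[6,5,4] (faults so far: 3)
  step 3: ref 4 -> HIT, frames=[6,5,4] (faults so far: 3)
  step 4: ref 3 -> FAULT, evict 6, frames=[3,5,4] (faults so far: 4)
  step 5: ref 6 -> FAULT, evict 5, frames=[3,6,4] (faults so far: 5)
  step 6: ref 4 -> HIT, frames=[3,6,4] (faults so far: 5)
  step 7: ref 1 -> FAULT, evict 4, frames=[3,6,1] (faults so far: 6)
  step 8: ref 1 -> HIT, frames=[3,6,1] (faults so far: 6)
  step 9: ref 3 -> HIT, frames=[3,6,1] (faults so far: 6)
  FIFO total faults: 6
--- LRU ---
  step 0: ref 6 -> FAULT, frames=[6,-,-] (faults so far: 1)
  step 1: ref 5 -> FAULT, frames=[6,5,-] (faults so far: 2)
  step 2: ref 4 -> FAULT, frames=[6,5,4] (faults so far: 3)
  step 3: ref 4 -> HIT, frames=[6,5,4] (faults so far: 3)
  step 4: ref 3 -> FAULT, evict 6, frames=[3,5,4] (faults so far: 4)
  step 5: ref 6 -> FAULT, evict 5, frames=[3,6,4] (faults so far: 5)
  step 6: ref 4 -> HIT, frames=[3,6,4] (faults so far: 5)
  step 7: ref 1 -> FAULT, evict 3, frames=[1,6,4] (faults so far: 6)
  step 8: ref 1 -> HIT, frames=[1,6,4] (faults so far: 6)
  step 9: ref 3 -> FAULT, evict 6, frames=[1,3,4] (faults so far: 7)
  LRU total faults: 7
--- Optimal ---
  step 0: ref 6 -> FAULT, frames=[6,-,-] (faults so far: 1)
  step 1: ref 5 -> FAULT, frames=[6,5,-] (faults so far: 2)
  step 2: ref 4 -> FAULT, frames=[6,5,4] (faults so far: 3)
  step 3: ref 4 -> HIT, frames=[6,5,4] (faults so far: 3)
  step 4: ref 3 -> FAULT, evict 5, frames=[6,3,4] (faults so far: 4)
  step 5: ref 6 -> HIT, frames=[6,3,4] (faults so far: 4)
  step 6: ref 4 -> HIT, frames=[6,3,4] (faults so far: 4)
  step 7: ref 1 -> FAULT, evict 4, frames=[6,3,1] (faults so far: 5)
  step 8: ref 1 -> HIT, frames=[6,3,1] (faults so far: 5)
  step 9: ref 3 -> HIT, frames=[6,3,1] (faults so far: 5)
  Optimal total faults: 5

Answer: 6 7 5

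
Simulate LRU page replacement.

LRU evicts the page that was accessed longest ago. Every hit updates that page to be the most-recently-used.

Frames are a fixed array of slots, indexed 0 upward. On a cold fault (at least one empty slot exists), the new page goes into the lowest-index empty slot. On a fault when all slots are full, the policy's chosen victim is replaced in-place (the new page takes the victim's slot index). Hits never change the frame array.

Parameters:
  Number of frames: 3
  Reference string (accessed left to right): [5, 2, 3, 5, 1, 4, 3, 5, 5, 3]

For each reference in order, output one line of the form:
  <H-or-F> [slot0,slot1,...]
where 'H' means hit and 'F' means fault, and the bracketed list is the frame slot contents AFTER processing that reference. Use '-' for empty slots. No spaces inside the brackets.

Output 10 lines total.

F [5,-,-]
F [5,2,-]
F [5,2,3]
H [5,2,3]
F [5,1,3]
F [5,1,4]
F [3,1,4]
F [3,5,4]
H [3,5,4]
H [3,5,4]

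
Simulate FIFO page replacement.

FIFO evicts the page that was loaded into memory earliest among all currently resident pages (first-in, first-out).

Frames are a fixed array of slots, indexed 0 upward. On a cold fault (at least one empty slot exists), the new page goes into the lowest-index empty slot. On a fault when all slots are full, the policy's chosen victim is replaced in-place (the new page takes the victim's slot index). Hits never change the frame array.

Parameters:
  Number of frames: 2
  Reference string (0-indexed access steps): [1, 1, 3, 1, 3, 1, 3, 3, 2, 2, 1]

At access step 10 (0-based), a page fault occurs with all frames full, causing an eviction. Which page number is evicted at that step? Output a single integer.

Step 0: ref 1 -> FAULT, frames=[1,-]
Step 1: ref 1 -> HIT, frames=[1,-]
Step 2: ref 3 -> FAULT, frames=[1,3]
Step 3: ref 1 -> HIT, frames=[1,3]
Step 4: ref 3 -> HIT, frames=[1,3]
Step 5: ref 1 -> HIT, frames=[1,3]
Step 6: ref 3 -> HIT, frames=[1,3]
Step 7: ref 3 -> HIT, frames=[1,3]
Step 8: ref 2 -> FAULT, evict 1, frames=[2,3]
Step 9: ref 2 -> HIT, frames=[2,3]
Step 10: ref 1 -> FAULT, evict 3, frames=[2,1]
At step 10: evicted page 3

Answer: 3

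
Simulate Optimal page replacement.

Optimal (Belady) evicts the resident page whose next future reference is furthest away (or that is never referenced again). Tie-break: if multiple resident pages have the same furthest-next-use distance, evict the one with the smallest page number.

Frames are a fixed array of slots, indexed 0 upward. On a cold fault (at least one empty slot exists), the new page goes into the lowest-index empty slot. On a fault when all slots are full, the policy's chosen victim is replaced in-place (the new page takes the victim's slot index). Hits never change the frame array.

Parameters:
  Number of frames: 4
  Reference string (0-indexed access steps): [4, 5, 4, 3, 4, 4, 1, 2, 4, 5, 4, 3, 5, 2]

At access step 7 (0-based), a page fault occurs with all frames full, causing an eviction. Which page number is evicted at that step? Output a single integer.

Answer: 1

Derivation:
Step 0: ref 4 -> FAULT, frames=[4,-,-,-]
Step 1: ref 5 -> FAULT, frames=[4,5,-,-]
Step 2: ref 4 -> HIT, frames=[4,5,-,-]
Step 3: ref 3 -> FAULT, frames=[4,5,3,-]
Step 4: ref 4 -> HIT, frames=[4,5,3,-]
Step 5: ref 4 -> HIT, frames=[4,5,3,-]
Step 6: ref 1 -> FAULT, frames=[4,5,3,1]
Step 7: ref 2 -> FAULT, evict 1, frames=[4,5,3,2]
At step 7: evicted page 1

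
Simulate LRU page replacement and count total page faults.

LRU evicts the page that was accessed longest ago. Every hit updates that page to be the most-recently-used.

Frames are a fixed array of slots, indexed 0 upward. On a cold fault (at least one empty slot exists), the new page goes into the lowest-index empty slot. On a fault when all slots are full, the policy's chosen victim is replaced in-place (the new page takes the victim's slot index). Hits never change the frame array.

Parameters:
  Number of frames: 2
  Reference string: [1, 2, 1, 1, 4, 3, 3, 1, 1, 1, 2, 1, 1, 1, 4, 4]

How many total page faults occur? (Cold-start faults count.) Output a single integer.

Answer: 7

Derivation:
Step 0: ref 1 → FAULT, frames=[1,-]
Step 1: ref 2 → FAULT, frames=[1,2]
Step 2: ref 1 → HIT, frames=[1,2]
Step 3: ref 1 → HIT, frames=[1,2]
Step 4: ref 4 → FAULT (evict 2), frames=[1,4]
Step 5: ref 3 → FAULT (evict 1), frames=[3,4]
Step 6: ref 3 → HIT, frames=[3,4]
Step 7: ref 1 → FAULT (evict 4), frames=[3,1]
Step 8: ref 1 → HIT, frames=[3,1]
Step 9: ref 1 → HIT, frames=[3,1]
Step 10: ref 2 → FAULT (evict 3), frames=[2,1]
Step 11: ref 1 → HIT, frames=[2,1]
Step 12: ref 1 → HIT, frames=[2,1]
Step 13: ref 1 → HIT, frames=[2,1]
Step 14: ref 4 → FAULT (evict 2), frames=[4,1]
Step 15: ref 4 → HIT, frames=[4,1]
Total faults: 7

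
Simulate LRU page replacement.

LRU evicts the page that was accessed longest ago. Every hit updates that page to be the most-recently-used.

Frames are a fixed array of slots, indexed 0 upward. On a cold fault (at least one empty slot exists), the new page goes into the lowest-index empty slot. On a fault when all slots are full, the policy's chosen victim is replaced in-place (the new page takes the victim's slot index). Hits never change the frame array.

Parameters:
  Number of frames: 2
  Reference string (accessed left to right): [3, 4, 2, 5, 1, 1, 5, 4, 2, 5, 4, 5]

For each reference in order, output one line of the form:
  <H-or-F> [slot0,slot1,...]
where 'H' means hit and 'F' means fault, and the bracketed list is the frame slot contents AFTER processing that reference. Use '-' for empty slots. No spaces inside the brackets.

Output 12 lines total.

F [3,-]
F [3,4]
F [2,4]
F [2,5]
F [1,5]
H [1,5]
H [1,5]
F [4,5]
F [4,2]
F [5,2]
F [5,4]
H [5,4]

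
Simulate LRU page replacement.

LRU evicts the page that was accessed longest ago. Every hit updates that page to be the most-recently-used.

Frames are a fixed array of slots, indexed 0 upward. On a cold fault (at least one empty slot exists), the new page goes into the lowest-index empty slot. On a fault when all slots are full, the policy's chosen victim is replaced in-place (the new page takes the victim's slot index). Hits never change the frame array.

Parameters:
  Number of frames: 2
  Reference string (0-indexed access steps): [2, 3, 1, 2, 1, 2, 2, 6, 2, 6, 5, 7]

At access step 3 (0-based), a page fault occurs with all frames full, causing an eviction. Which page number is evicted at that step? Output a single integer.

Answer: 3

Derivation:
Step 0: ref 2 -> FAULT, frames=[2,-]
Step 1: ref 3 -> FAULT, frames=[2,3]
Step 2: ref 1 -> FAULT, evict 2, frames=[1,3]
Step 3: ref 2 -> FAULT, evict 3, frames=[1,2]
At step 3: evicted page 3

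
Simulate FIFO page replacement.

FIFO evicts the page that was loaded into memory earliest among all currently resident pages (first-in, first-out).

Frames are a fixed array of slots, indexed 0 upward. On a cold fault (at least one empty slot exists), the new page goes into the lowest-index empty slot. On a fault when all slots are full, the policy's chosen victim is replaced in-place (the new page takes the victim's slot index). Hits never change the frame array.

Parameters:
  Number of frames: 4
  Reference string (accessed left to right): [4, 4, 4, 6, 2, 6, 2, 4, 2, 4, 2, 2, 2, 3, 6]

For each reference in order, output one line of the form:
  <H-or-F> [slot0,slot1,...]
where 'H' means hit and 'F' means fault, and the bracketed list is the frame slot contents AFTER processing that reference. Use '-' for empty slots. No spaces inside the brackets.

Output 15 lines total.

F [4,-,-,-]
H [4,-,-,-]
H [4,-,-,-]
F [4,6,-,-]
F [4,6,2,-]
H [4,6,2,-]
H [4,6,2,-]
H [4,6,2,-]
H [4,6,2,-]
H [4,6,2,-]
H [4,6,2,-]
H [4,6,2,-]
H [4,6,2,-]
F [4,6,2,3]
H [4,6,2,3]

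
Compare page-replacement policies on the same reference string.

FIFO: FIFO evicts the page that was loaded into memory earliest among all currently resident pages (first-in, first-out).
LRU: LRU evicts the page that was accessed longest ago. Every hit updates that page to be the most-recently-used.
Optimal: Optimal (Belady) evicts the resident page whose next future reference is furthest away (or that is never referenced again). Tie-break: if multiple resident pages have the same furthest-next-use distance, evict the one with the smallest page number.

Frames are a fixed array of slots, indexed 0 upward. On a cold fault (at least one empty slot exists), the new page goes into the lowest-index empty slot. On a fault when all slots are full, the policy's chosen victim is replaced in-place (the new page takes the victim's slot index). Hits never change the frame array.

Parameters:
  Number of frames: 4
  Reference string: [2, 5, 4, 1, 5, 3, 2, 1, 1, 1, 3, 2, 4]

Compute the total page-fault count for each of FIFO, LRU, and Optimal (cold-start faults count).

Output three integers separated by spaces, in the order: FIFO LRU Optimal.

Answer: 6 7 5

Derivation:
--- FIFO ---
  step 0: ref 2 -> FAULT, frames=[2,-,-,-] (faults so far: 1)
  step 1: ref 5 -> FAULT, frames=[2,5,-,-] (faults so far: 2)
  step 2: ref 4 -> FAULT, frames=[2,5,4,-] (faults so far: 3)
  step 3: ref 1 -> FAULT, frames=[2,5,4,1] (faults so far: 4)
  step 4: ref 5 -> HIT, frames=[2,5,4,1] (faults so far: 4)
  step 5: ref 3 -> FAULT, evict 2, frames=[3,5,4,1] (faults so far: 5)
  step 6: ref 2 -> FAULT, evict 5, frames=[3,2,4,1] (faults so far: 6)
  step 7: ref 1 -> HIT, frames=[3,2,4,1] (faults so far: 6)
  step 8: ref 1 -> HIT, frames=[3,2,4,1] (faults so far: 6)
  step 9: ref 1 -> HIT, frames=[3,2,4,1] (faults so far: 6)
  step 10: ref 3 -> HIT, frames=[3,2,4,1] (faults so far: 6)
  step 11: ref 2 -> HIT, frames=[3,2,4,1] (faults so far: 6)
  step 12: ref 4 -> HIT, frames=[3,2,4,1] (faults so far: 6)
  FIFO total faults: 6
--- LRU ---
  step 0: ref 2 -> FAULT, frames=[2,-,-,-] (faults so far: 1)
  step 1: ref 5 -> FAULT, frames=[2,5,-,-] (faults so far: 2)
  step 2: ref 4 -> FAULT, frames=[2,5,4,-] (faults so far: 3)
  step 3: ref 1 -> FAULT, frames=[2,5,4,1] (faults so far: 4)
  step 4: ref 5 -> HIT, frames=[2,5,4,1] (faults so far: 4)
  step 5: ref 3 -> FAULT, evict 2, frames=[3,5,4,1] (faults so far: 5)
  step 6: ref 2 -> FAULT, evict 4, frames=[3,5,2,1] (faults so far: 6)
  step 7: ref 1 -> HIT, frames=[3,5,2,1] (faults so far: 6)
  step 8: ref 1 -> HIT, frames=[3,5,2,1] (faults so far: 6)
  step 9: ref 1 -> HIT, frames=[3,5,2,1] (faults so far: 6)
  step 10: ref 3 -> HIT, frames=[3,5,2,1] (faults so far: 6)
  step 11: ref 2 -> HIT, frames=[3,5,2,1] (faults so far: 6)
  step 12: ref 4 -> FAULT, evict 5, frames=[3,4,2,1] (faults so far: 7)
  LRU total faults: 7
--- Optimal ---
  step 0: ref 2 -> FAULT, frames=[2,-,-,-] (faults so far: 1)
  step 1: ref 5 -> FAULT, frames=[2,5,-,-] (faults so far: 2)
  step 2: ref 4 -> FAULT, frames=[2,5,4,-] (faults so far: 3)
  step 3: ref 1 -> FAULT, frames=[2,5,4,1] (faults so far: 4)
  step 4: ref 5 -> HIT, frames=[2,5,4,1] (faults so far: 4)
  step 5: ref 3 -> FAULT, evict 5, frames=[2,3,4,1] (faults so far: 5)
  step 6: ref 2 -> HIT, frames=[2,3,4,1] (faults so far: 5)
  step 7: ref 1 -> HIT, frames=[2,3,4,1] (faults so far: 5)
  step 8: ref 1 -> HIT, frames=[2,3,4,1] (faults so far: 5)
  step 9: ref 1 -> HIT, frames=[2,3,4,1] (faults so far: 5)
  step 10: ref 3 -> HIT, frames=[2,3,4,1] (faults so far: 5)
  step 11: ref 2 -> HIT, frames=[2,3,4,1] (faults so far: 5)
  step 12: ref 4 -> HIT, frames=[2,3,4,1] (faults so far: 5)
  Optimal total faults: 5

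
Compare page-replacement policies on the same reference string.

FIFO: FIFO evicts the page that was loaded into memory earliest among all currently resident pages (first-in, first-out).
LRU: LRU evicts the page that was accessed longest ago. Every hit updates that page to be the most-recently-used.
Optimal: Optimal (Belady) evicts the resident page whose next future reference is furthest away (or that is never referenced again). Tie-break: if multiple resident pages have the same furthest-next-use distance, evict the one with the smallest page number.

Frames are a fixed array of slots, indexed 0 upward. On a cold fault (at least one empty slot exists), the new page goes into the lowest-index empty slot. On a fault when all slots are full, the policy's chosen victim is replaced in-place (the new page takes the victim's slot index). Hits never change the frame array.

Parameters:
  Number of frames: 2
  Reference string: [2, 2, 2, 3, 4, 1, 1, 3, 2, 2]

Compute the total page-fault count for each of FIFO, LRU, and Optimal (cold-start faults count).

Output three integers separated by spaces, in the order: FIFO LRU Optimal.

--- FIFO ---
  step 0: ref 2 -> FAULT, frames=[2,-] (faults so far: 1)
  step 1: ref 2 -> HIT, frames=[2,-] (faults so far: 1)
  step 2: ref 2 -> HIT, frames=[2,-] (faults so far: 1)
  step 3: ref 3 -> FAULT, frames=[2,3] (faults so far: 2)
  step 4: ref 4 -> FAULT, evict 2, frames=[4,3] (faults so far: 3)
  step 5: ref 1 -> FAULT, evict 3, frames=[4,1] (faults so far: 4)
  step 6: ref 1 -> HIT, frames=[4,1] (faults so far: 4)
  step 7: ref 3 -> FAULT, evict 4, frames=[3,1] (faults so far: 5)
  step 8: ref 2 -> FAULT, evict 1, frames=[3,2] (faults so far: 6)
  step 9: ref 2 -> HIT, frames=[3,2] (faults so far: 6)
  FIFO total faults: 6
--- LRU ---
  step 0: ref 2 -> FAULT, frames=[2,-] (faults so far: 1)
  step 1: ref 2 -> HIT, frames=[2,-] (faults so far: 1)
  step 2: ref 2 -> HIT, frames=[2,-] (faults so far: 1)
  step 3: ref 3 -> FAULT, frames=[2,3] (faults so far: 2)
  step 4: ref 4 -> FAULT, evict 2, frames=[4,3] (faults so far: 3)
  step 5: ref 1 -> FAULT, evict 3, frames=[4,1] (faults so far: 4)
  step 6: ref 1 -> HIT, frames=[4,1] (faults so far: 4)
  step 7: ref 3 -> FAULT, evict 4, frames=[3,1] (faults so far: 5)
  step 8: ref 2 -> FAULT, evict 1, frames=[3,2] (faults so far: 6)
  step 9: ref 2 -> HIT, frames=[3,2] (faults so far: 6)
  LRU total faults: 6
--- Optimal ---
  step 0: ref 2 -> FAULT, frames=[2,-] (faults so far: 1)
  step 1: ref 2 -> HIT, frames=[2,-] (faults so far: 1)
  step 2: ref 2 -> HIT, frames=[2,-] (faults so far: 1)
  step 3: ref 3 -> FAULT, frames=[2,3] (faults so far: 2)
  step 4: ref 4 -> FAULT, evict 2, frames=[4,3] (faults so far: 3)
  step 5: ref 1 -> FAULT, evict 4, frames=[1,3] (faults so far: 4)
  step 6: ref 1 -> HIT, frames=[1,3] (faults so far: 4)
  step 7: ref 3 -> HIT, frames=[1,3] (faults so far: 4)
  step 8: ref 2 -> FAULT, evict 1, frames=[2,3] (faults so far: 5)
  step 9: ref 2 -> HIT, frames=[2,3] (faults so far: 5)
  Optimal total faults: 5

Answer: 6 6 5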